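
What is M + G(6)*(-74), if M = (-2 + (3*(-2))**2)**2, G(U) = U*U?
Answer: -1508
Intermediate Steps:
G(U) = U**2
M = 1156 (M = (-2 + (-6)**2)**2 = (-2 + 36)**2 = 34**2 = 1156)
M + G(6)*(-74) = 1156 + 6**2*(-74) = 1156 + 36*(-74) = 1156 - 2664 = -1508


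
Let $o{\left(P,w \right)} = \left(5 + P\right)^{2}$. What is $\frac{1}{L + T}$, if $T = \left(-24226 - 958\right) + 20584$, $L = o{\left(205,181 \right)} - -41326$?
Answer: $\frac{1}{80826} \approx 1.2372 \cdot 10^{-5}$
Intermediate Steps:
$L = 85426$ ($L = \left(5 + 205\right)^{2} - -41326 = 210^{2} + 41326 = 44100 + 41326 = 85426$)
$T = -4600$ ($T = -25184 + 20584 = -4600$)
$\frac{1}{L + T} = \frac{1}{85426 - 4600} = \frac{1}{80826}$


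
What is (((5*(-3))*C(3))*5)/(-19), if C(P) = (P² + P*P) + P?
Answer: 1575/19 ≈ 82.895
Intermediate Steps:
C(P) = P + 2*P² (C(P) = (P² + P²) + P = 2*P² + P = P + 2*P²)
(((5*(-3))*C(3))*5)/(-19) = (((5*(-3))*(3*(1 + 2*3)))*5)/(-19) = (-45*(1 + 6)*5)*(-1/19) = (-45*7*5)*(-1/19) = (-15*21*5)*(-1/19) = -315*5*(-1/19) = -1575*(-1/19) = 1575/19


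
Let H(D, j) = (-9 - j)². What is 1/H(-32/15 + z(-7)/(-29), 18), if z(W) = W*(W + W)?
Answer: 1/729 ≈ 0.0013717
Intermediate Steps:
z(W) = 2*W² (z(W) = W*(2*W) = 2*W²)
1/H(-32/15 + z(-7)/(-29), 18) = 1/((9 + 18)²) = 1/(27²) = 1/729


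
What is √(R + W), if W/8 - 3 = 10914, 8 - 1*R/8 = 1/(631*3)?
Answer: 16*√1223411826/1893 ≈ 295.63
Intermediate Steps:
R = 121144/1893 (R = 64 - 8/(631*3) = 64 - 8/1893 = 121144/1893 ≈ 63.996)
W = 87336 (W = 24 + 8*10914 = 24 + 87312 = 87336)
√(R + W) = √(121144/1893 + 87336) = √(165448192/1893) = 16*√1223411826/1893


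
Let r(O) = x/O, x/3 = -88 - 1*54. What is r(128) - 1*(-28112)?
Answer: 1798955/64 ≈ 28109.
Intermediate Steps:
x = -426 (x = 3*(-88 - 1*54) = 3*(-88 - 54) = 3*(-142) = -426)
r(O) = -426/O
r(128) - 1*(-28112) = -426/128 - 1*(-28112) = -426*1/128 + 28112 = -213/64 + 28112 = 1798955/64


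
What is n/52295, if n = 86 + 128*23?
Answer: 606/10459 ≈ 0.057941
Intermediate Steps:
n = 3030 (n = 86 + 2944 = 3030)
n/52295 = 3030/52295 = 3030*(1/52295) = 606/10459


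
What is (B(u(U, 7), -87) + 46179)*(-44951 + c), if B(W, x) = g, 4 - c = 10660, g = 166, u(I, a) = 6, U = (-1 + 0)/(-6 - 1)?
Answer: -2577106415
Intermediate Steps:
U = ⅐ (U = -1/(-7) = -1*(-⅐) = ⅐ ≈ 0.14286)
c = -10656 (c = 4 - 1*10660 = 4 - 10660 = -10656)
B(W, x) = 166
(B(u(U, 7), -87) + 46179)*(-44951 + c) = (166 + 46179)*(-44951 - 10656) = 46345*(-55607) = -2577106415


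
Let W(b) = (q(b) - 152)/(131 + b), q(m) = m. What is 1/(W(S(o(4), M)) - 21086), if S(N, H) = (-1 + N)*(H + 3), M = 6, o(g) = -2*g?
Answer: -50/1054533 ≈ -4.7414e-5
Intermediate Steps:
S(N, H) = (-1 + N)*(3 + H)
W(b) = (-152 + b)/(131 + b) (W(b) = (b - 152)/(131 + b) = (-152 + b)/(131 + b))
1/(W(S(o(4), M)) - 21086) = 1/((-152 + (-3 - 1*6 + 3*(-2*4) + 6*(-2*4)))/(131 + (-3 - 1*6 + 3*(-2*4) + 6*(-2*4))) - 21086) = 1/((-152 + (-3 - 6 + 3*(-8) + 6*(-8)))/(131 + (-3 - 6 + 3*(-8) + 6*(-8))) - 21086) = 1/((-152 + (-3 - 6 - 24 - 48))/(131 + (-3 - 6 - 24 - 48)) - 21086) = 1/((-152 - 81)/(131 - 81) - 21086) = 1/(-233/50 - 21086) = 1/(-1054533/50) = -50/1054533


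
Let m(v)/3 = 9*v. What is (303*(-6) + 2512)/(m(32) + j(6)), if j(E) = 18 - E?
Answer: 347/438 ≈ 0.79224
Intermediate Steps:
m(v) = 27*v (m(v) = 3*(9*v) = 27*v)
(303*(-6) + 2512)/(m(32) + j(6)) = (303*(-6) + 2512)/(27*32 + (18 - 1*6)) = (-1818 + 2512)/(864 + (18 - 6)) = 694/(864 + 12) = 694/876 = 694*(1/876) = 347/438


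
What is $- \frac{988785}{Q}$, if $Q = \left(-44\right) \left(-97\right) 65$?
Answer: $- \frac{197757}{55484} \approx -3.5642$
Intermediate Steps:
$Q = 277420$ ($Q = 4268 \cdot 65 = 277420$)
$- \frac{988785}{Q} = - \frac{988785}{277420} = \left(-988785\right) \frac{1}{277420} = - \frac{197757}{55484}$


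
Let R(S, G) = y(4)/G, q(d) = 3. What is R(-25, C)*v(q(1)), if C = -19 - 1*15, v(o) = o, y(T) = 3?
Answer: -9/34 ≈ -0.26471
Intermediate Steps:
C = -34 (C = -19 - 15 = -34)
R(S, G) = 3/G
R(-25, C)*v(q(1)) = (3/(-34))*3 = (3*(-1/34))*3 = -3/34*3 = -9/34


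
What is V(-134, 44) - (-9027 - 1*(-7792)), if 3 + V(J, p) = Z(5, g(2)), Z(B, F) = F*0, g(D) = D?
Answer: 1232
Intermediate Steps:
Z(B, F) = 0
V(J, p) = -3 (V(J, p) = -3 + 0 = -3)
V(-134, 44) - (-9027 - 1*(-7792)) = -3 - (-9027 - 1*(-7792)) = -3 - (-9027 + 7792) = -3 - 1*(-1235) = -3 + 1235 = 1232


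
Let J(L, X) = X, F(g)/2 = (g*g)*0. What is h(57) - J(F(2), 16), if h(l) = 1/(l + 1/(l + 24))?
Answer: -73807/4618 ≈ -15.982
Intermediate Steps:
F(g) = 0 (F(g) = 2*((g*g)*0) = 2*(g²*0) = 2*0 = 0)
h(l) = 1/(l + 1/(24 + l))
h(57) - J(F(2), 16) = (24 + 57)/(1 + 57² + 24*57) - 1*16 = 81/(1 + 3249 + 1368) - 16 = 81/4618 - 16 = -73807/4618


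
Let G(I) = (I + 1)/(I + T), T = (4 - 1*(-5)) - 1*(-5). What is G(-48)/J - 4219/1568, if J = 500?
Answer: -8956163/3332000 ≈ -2.6879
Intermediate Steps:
T = 14 (T = (4 + 5) + 5 = 9 + 5 = 14)
G(I) = (1 + I)/(14 + I) (G(I) = (I + 1)/(I + 14) = (1 + I)/(14 + I))
G(-48)/J - 4219/1568 = ((1 - 48)/(14 - 48))/500 - 4219/1568 = (-47/(-34))*(1/500) - 4219*1/1568 = -1/34*(-47)*(1/500) - 4219/1568 = (47/34)*(1/500) - 4219/1568 = 47/17000 - 4219/1568 = -8956163/3332000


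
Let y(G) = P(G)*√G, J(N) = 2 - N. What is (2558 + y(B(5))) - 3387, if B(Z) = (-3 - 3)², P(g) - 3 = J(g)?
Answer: -1015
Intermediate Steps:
P(g) = 5 - g (P(g) = 3 + (2 - g) = 5 - g)
B(Z) = 36 (B(Z) = (-6)² = 36)
y(G) = √G*(5 - G) (y(G) = (5 - G)*√G = √G*(5 - G))
(2558 + y(B(5))) - 3387 = (2558 + √36*(5 - 1*36)) - 3387 = (2558 + 6*(5 - 36)) - 3387 = (2558 + 6*(-31)) - 3387 = (2558 - 186) - 3387 = 2372 - 3387 = -1015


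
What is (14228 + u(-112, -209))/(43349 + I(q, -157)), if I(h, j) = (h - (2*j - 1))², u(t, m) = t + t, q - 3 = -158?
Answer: 1556/7661 ≈ 0.20311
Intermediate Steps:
q = -155 (q = 3 - 158 = -155)
u(t, m) = 2*t
I(h, j) = (1 + h - 2*j)² (I(h, j) = (h - (-1 + 2*j))² = (h + (1 - 2*j))² = (1 + h - 2*j)²)
(14228 + u(-112, -209))/(43349 + I(q, -157)) = (14228 + 2*(-112))/(43349 + (1 - 155 - 2*(-157))²) = (14228 - 224)/(43349 + (1 - 155 + 314)²) = 14004/(43349 + 160²) = 14004/(43349 + 25600) = 14004/68949 = 14004*(1/68949) = 1556/7661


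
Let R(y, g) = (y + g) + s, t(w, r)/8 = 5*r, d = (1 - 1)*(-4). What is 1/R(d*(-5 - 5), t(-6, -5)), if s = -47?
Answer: -1/247 ≈ -0.0040486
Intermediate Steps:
d = 0 (d = 0*(-4) = 0)
t(w, r) = 40*r (t(w, r) = 8*(5*r) = 40*r)
R(y, g) = -47 + g + y (R(y, g) = (y + g) - 47 = (g + y) - 47 = -47 + g + y)
1/R(d*(-5 - 5), t(-6, -5)) = 1/(-47 + 40*(-5) + 0*(-5 - 5)) = 1/(-47 - 200 + 0*(-10)) = 1/(-47 - 200 + 0) = 1/(-247) = -1/247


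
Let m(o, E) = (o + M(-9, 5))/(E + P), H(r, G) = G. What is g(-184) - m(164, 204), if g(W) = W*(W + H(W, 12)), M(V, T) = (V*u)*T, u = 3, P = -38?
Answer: 5253539/166 ≈ 31648.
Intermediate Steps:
M(V, T) = 3*T*V (M(V, T) = (V*3)*T = (3*V)*T = 3*T*V)
m(o, E) = (-135 + o)/(-38 + E) (m(o, E) = (o + 3*5*(-9))/(E - 38) = (o - 135)/(-38 + E) = (-135 + o)/(-38 + E))
g(W) = W*(12 + W) (g(W) = W*(W + 12) = W*(12 + W))
g(-184) - m(164, 204) = -184*(12 - 184) - (-135 + 164)/(-38 + 204) = -184*(-172) - 29/166 = 31648 - 29/166 = 5253539/166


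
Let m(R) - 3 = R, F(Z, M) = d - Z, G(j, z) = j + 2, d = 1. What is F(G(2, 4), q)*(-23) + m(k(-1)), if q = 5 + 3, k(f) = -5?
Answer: 67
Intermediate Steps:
G(j, z) = 2 + j
q = 8
F(Z, M) = 1 - Z
m(R) = 3 + R
F(G(2, 4), q)*(-23) + m(k(-1)) = (1 - (2 + 2))*(-23) + (3 - 5) = (1 - 1*4)*(-23) - 2 = (1 - 4)*(-23) - 2 = -3*(-23) - 2 = 69 - 2 = 67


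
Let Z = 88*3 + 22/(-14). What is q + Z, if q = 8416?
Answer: 60749/7 ≈ 8678.4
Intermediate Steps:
Z = 1837/7 (Z = 264 + 22*(-1/14) = 264 - 11/7 = 1837/7 ≈ 262.43)
q + Z = 8416 + 1837/7 = 60749/7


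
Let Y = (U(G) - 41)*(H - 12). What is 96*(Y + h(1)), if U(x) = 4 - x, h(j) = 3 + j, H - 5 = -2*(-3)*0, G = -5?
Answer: 21888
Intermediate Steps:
H = 5 (H = 5 - 2*(-3)*0 = 5 + 6*0 = 5 + 0 = 5)
Y = 224 (Y = ((4 - 1*(-5)) - 41)*(5 - 12) = ((4 + 5) - 41)*(-7) = (9 - 41)*(-7) = -32*(-7) = 224)
96*(Y + h(1)) = 96*(224 + (3 + 1)) = 96*(224 + 4) = 96*228 = 21888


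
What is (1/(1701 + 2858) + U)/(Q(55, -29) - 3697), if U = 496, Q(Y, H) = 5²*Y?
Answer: -753755/3528666 ≈ -0.21361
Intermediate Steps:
Q(Y, H) = 25*Y
(1/(1701 + 2858) + U)/(Q(55, -29) - 3697) = (1/(1701 + 2858) + 496)/(25*55 - 3697) = (1/4559 + 496)/(1375 - 3697) = (1/4559 + 496)/(-2322) = (2261265/4559)*(-1/2322) = -753755/3528666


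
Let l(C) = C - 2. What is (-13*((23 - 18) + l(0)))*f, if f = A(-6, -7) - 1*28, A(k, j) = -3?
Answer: 1209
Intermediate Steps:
l(C) = -2 + C
f = -31 (f = -3 - 1*28 = -3 - 28 = -31)
(-13*((23 - 18) + l(0)))*f = -13*((23 - 18) + (-2 + 0))*(-31) = -13*(5 - 2)*(-31) = -13*3*(-31) = -39*(-31) = 1209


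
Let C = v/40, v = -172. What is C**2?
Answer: 1849/100 ≈ 18.490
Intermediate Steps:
C = -43/10 (C = -172/40 = -172*1/40 = -43/10 ≈ -4.3000)
C**2 = (-43/10)**2 = 1849/100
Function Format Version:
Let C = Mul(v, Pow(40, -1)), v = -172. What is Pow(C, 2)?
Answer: Rational(1849, 100) ≈ 18.490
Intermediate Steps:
C = Rational(-43, 10) (C = Mul(-172, Pow(40, -1)) = Mul(-172, Rational(1, 40)) = Rational(-43, 10) ≈ -4.3000)
Pow(C, 2) = Pow(Rational(-43, 10), 2) = Rational(1849, 100)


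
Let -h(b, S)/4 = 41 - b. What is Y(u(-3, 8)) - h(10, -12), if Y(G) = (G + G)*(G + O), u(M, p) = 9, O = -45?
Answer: -524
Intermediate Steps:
h(b, S) = -164 + 4*b (h(b, S) = -4*(41 - b) = -164 + 4*b)
Y(G) = 2*G*(-45 + G) (Y(G) = (G + G)*(G - 45) = (2*G)*(-45 + G) = 2*G*(-45 + G))
Y(u(-3, 8)) - h(10, -12) = 2*9*(-45 + 9) - (-164 + 4*10) = 2*9*(-36) - (-164 + 40) = -648 - 1*(-124) = -648 + 124 = -524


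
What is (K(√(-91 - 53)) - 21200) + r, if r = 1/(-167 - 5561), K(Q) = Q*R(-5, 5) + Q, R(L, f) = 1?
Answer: -121433601/5728 + 24*I ≈ -21200.0 + 24.0*I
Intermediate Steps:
K(Q) = 2*Q (K(Q) = Q*1 + Q = Q + Q = 2*Q)
r = -1/5728 (r = 1/(-5728) = -1/5728 ≈ -0.00017458)
(K(√(-91 - 53)) - 21200) + r = (2*√(-91 - 53) - 21200) - 1/5728 = (2*√(-144) - 21200) - 1/5728 = (2*(12*I) - 21200) - 1/5728 = (24*I - 21200) - 1/5728 = (-21200 + 24*I) - 1/5728 = -121433601/5728 + 24*I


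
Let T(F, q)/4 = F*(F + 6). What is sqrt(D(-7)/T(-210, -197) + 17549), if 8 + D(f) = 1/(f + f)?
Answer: sqrt(3578563991995)/14280 ≈ 132.47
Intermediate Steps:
T(F, q) = 4*F*(6 + F) (T(F, q) = 4*(F*(F + 6)) = 4*(F*(6 + F)) = 4*F*(6 + F))
D(f) = -8 + 1/(2*f) (D(f) = -8 + 1/(f + f) = -8 + 1/(2*f))
sqrt(D(-7)/T(-210, -197) + 17549) = sqrt((-8 + (1/2)/(-7))/((4*(-210)*(6 - 210))) + 17549) = sqrt((-8 + (1/2)*(-1/7))/((4*(-210)*(-204))) + 17549) = sqrt((-8 - 1/14)/171360 + 17549) = sqrt(-113/14*1/171360 + 17549) = sqrt(-113/2399040 + 17549) = sqrt(42100752847/2399040) = sqrt(3578563991995)/14280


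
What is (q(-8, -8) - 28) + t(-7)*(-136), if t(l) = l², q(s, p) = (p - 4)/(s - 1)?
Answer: -20072/3 ≈ -6690.7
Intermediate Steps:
q(s, p) = (-4 + p)/(-1 + s)
(q(-8, -8) - 28) + t(-7)*(-136) = ((-4 - 8)/(-1 - 8) - 28) + (-7)²*(-136) = (-12/(-9) - 28) + 49*(-136) = (-⅑*(-12) - 28) - 6664 = (4/3 - 28) - 6664 = -80/3 - 6664 = -20072/3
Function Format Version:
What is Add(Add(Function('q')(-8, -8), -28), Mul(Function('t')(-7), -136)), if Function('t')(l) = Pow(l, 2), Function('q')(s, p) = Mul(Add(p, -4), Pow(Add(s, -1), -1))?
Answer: Rational(-20072, 3) ≈ -6690.7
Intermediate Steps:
Function('q')(s, p) = Mul(Pow(Add(-1, s), -1), Add(-4, p)) (Function('q')(s, p) = Mul(Add(-4, p), Pow(Add(-1, s), -1)) = Mul(Pow(Add(-1, s), -1), Add(-4, p)))
Add(Add(Function('q')(-8, -8), -28), Mul(Function('t')(-7), -136)) = Add(Add(Mul(Pow(Add(-1, -8), -1), Add(-4, -8)), -28), Mul(Pow(-7, 2), -136)) = Add(Add(Mul(Pow(-9, -1), -12), -28), Mul(49, -136)) = Add(Add(Mul(Rational(-1, 9), -12), -28), -6664) = Add(Add(Rational(4, 3), -28), -6664) = Add(Rational(-80, 3), -6664) = Rational(-20072, 3)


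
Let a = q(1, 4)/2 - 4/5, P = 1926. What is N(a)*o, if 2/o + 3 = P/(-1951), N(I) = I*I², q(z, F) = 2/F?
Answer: 2596781/31116000 ≈ 0.083455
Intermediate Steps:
a = -11/20 (a = (2/4)/2 - 4/5 = (2*(¼))*(½) - 4*⅕ = (½)*(½) - ⅘ = ¼ - ⅘ = -11/20 ≈ -0.55000)
N(I) = I³
o = -3902/7779 (o = 2/(-3 + 1926/(-1951)) = 2/(-3 + 1926*(-1/1951)) = 2/(-3 - 1926/1951) = 2/(-7779/1951) = 2*(-1951/7779) = -3902/7779 ≈ -0.50161)
N(a)*o = (-11/20)³*(-3902/7779) = -1331/8000*(-3902/7779) = 2596781/31116000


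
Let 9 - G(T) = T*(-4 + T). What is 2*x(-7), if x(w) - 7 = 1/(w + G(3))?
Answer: 72/5 ≈ 14.400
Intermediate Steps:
G(T) = 9 - T*(-4 + T)
x(w) = 7 + 1/(12 + w) (x(w) = 7 + 1/(w + (9 - 1*3² + 4*3)) = 7 + 1/(w + (9 - 1*9 + 12)) = 7 + 1/(w + (9 - 9 + 12)) = 7 + 1/(w + 12) = 7 + 1/(12 + w))
2*x(-7) = 2*((85 + 7*(-7))/(12 - 7)) = 2*((85 - 49)/5) = 2*((⅕)*36) = 2*(36/5) = 72/5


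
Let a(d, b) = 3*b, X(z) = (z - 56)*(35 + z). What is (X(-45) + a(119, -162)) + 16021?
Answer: 16545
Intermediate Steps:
X(z) = (-56 + z)*(35 + z)
(X(-45) + a(119, -162)) + 16021 = ((-1960 + (-45)**2 - 21*(-45)) + 3*(-162)) + 16021 = ((-1960 + 2025 + 945) - 486) + 16021 = (1010 - 486) + 16021 = 524 + 16021 = 16545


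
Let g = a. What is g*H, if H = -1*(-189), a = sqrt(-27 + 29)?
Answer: 189*sqrt(2) ≈ 267.29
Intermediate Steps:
a = sqrt(2) ≈ 1.4142
g = sqrt(2) ≈ 1.4142
H = 189
g*H = sqrt(2)*189 = 189*sqrt(2)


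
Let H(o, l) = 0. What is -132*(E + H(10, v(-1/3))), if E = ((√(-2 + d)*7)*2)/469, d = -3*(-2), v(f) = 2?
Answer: -528/67 ≈ -7.8806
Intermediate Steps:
d = 6
E = 4/67 (E = ((√(-2 + 6)*7)*2)/469 = ((√4*7)*2)*(1/469) = ((2*7)*2)*(1/469) = (14*2)*(1/469) = 28*(1/469) = 4/67 ≈ 0.059702)
-132*(E + H(10, v(-1/3))) = -132*(4/67 + 0) = -132*4/67 = -528/67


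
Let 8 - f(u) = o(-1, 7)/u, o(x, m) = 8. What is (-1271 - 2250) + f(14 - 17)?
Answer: -10531/3 ≈ -3510.3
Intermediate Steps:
f(u) = 8 - 8/u
(-1271 - 2250) + f(14 - 17) = (-1271 - 2250) + (8 - 8/(14 - 17)) = -3521 + (8 - 8/(-3)) = -3521 + (8 - 8*(-1/3)) = -3521 + (8 + 8/3) = -3521 + 32/3 = -10531/3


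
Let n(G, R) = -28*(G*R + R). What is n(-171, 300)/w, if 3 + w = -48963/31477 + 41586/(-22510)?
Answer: -168634250260000/756133577 ≈ -2.2302e+5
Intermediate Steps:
n(G, R) = -28*R - 28*G*R (n(G, R) = -28*(R + G*R) = -28*R - 28*G*R)
w = -2268400731/354273635 (w = -3 + (-48963/31477 + 41586/(-22510)) = -3 + (-48963*1/31477 + 41586*(-1/22510)) = -3 + (-48963/31477 - 20793/11255) = -3 - 1205579826/354273635 = -2268400731/354273635 ≈ -6.4030)
n(-171, 300)/w = (-28*300*(1 - 171))/(-2268400731/354273635) = -28*300*(-170)*(-354273635/2268400731) = 1428000*(-354273635/2268400731) = -168634250260000/756133577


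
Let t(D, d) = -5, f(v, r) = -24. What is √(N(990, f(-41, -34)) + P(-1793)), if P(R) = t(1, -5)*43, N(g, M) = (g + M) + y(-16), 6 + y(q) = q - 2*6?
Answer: √717 ≈ 26.777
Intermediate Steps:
y(q) = -18 + q (y(q) = -6 + (q - 2*6) = -6 + (q - 12) = -6 + (-12 + q) = -18 + q)
N(g, M) = -34 + M + g (N(g, M) = (g + M) + (-18 - 16) = (M + g) - 34 = -34 + M + g)
P(R) = -215 (P(R) = -5*43 = -215)
√(N(990, f(-41, -34)) + P(-1793)) = √((-34 - 24 + 990) - 215) = √(932 - 215) = √717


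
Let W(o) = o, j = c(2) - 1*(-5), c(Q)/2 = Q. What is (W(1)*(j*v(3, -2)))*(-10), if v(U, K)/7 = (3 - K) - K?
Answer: -4410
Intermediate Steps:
c(Q) = 2*Q
j = 9 (j = 2*2 - 1*(-5) = 4 + 5 = 9)
v(U, K) = 21 - 14*K (v(U, K) = 7*((3 - K) - K) = 7*(3 - 2*K) = 21 - 14*K)
(W(1)*(j*v(3, -2)))*(-10) = (1*(9*(21 - 14*(-2))))*(-10) = (1*(9*(21 + 28)))*(-10) = (1*(9*49))*(-10) = (1*441)*(-10) = 441*(-10) = -4410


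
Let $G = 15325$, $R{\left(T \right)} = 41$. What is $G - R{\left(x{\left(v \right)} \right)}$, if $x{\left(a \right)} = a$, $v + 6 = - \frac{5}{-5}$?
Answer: $15284$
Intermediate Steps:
$v = -5$ ($v = -6 - \frac{5}{-5} = -6 - -1 = -6 + 1 = -5$)
$G - R{\left(x{\left(v \right)} \right)} = 15325 - 41 = 15284$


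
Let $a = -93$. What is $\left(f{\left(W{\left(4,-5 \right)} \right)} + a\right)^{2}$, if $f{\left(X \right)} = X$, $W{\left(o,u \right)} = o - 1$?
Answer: $8100$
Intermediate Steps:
$W{\left(o,u \right)} = -1 + o$
$\left(f{\left(W{\left(4,-5 \right)} \right)} + a\right)^{2} = \left(\left(-1 + 4\right) - 93\right)^{2} = \left(3 - 93\right)^{2} = \left(-90\right)^{2} = 8100$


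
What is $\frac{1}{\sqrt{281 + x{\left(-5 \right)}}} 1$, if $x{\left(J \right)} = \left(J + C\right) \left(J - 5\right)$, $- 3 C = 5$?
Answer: $\frac{\sqrt{3129}}{1043} \approx 0.053631$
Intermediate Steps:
$C = - \frac{5}{3}$ ($C = \left(- \frac{1}{3}\right) 5 = - \frac{5}{3} \approx -1.6667$)
$x{\left(J \right)} = \left(-5 + J\right) \left(- \frac{5}{3} + J\right)$ ($x{\left(J \right)} = \left(J - \frac{5}{3}\right) \left(J - 5\right) = \left(- \frac{5}{3} + J\right) \left(-5 + J\right) = \left(-5 + J\right) \left(- \frac{5}{3} + J\right)$)
$\frac{1}{\sqrt{281 + x{\left(-5 \right)}}} 1 = \frac{1}{\sqrt{281 + \left(\frac{25}{3} + \left(-5\right)^{2} - - \frac{100}{3}\right)}} 1 = \frac{1}{\sqrt{281 + \left(\frac{25}{3} + 25 + \frac{100}{3}\right)}} 1 = \frac{1}{\sqrt{281 + \frac{200}{3}}} \cdot 1 = \frac{1}{\sqrt{\frac{1043}{3}}} \cdot 1 = \frac{1}{\frac{1}{3} \sqrt{3129}} \cdot 1 = \frac{\sqrt{3129}}{1043} \cdot 1 = \frac{\sqrt{3129}}{1043}$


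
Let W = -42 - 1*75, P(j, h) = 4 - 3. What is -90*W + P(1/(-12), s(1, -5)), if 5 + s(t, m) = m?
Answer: 10531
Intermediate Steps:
s(t, m) = -5 + m
P(j, h) = 1
W = -117 (W = -42 - 75 = -117)
-90*W + P(1/(-12), s(1, -5)) = -90*(-117) + 1 = 10530 + 1 = 10531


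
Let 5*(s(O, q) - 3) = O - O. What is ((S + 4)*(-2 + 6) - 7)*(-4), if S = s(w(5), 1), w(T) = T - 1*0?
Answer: -84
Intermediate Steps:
w(T) = T (w(T) = T + 0 = T)
s(O, q) = 3 (s(O, q) = 3 + (O - O)/5 = 3 + (⅕)*0 = 3 + 0 = 3)
S = 3
((S + 4)*(-2 + 6) - 7)*(-4) = ((3 + 4)*(-2 + 6) - 7)*(-4) = (7*4 - 7)*(-4) = (28 - 7)*(-4) = 21*(-4) = -84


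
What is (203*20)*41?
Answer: 166460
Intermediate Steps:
(203*20)*41 = 4060*41 = 166460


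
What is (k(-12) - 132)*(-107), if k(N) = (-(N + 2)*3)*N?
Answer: 52644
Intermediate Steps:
k(N) = N*(-6 - 3*N) (k(N) = (-(2 + N)*3)*N = (-(6 + 3*N))*N = (-6 - 3*N)*N = N*(-6 - 3*N))
(k(-12) - 132)*(-107) = (-3*(-12)*(2 - 12) - 132)*(-107) = (-3*(-12)*(-10) - 132)*(-107) = (-360 - 132)*(-107) = -492*(-107) = 52644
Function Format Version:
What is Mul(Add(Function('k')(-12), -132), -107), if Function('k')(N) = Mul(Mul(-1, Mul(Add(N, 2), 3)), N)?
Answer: 52644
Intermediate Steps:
Function('k')(N) = Mul(N, Add(-6, Mul(-3, N))) (Function('k')(N) = Mul(Mul(-1, Mul(Add(2, N), 3)), N) = Mul(Mul(-1, Add(6, Mul(3, N))), N) = Mul(Add(-6, Mul(-3, N)), N) = Mul(N, Add(-6, Mul(-3, N))))
Mul(Add(Function('k')(-12), -132), -107) = Mul(Add(Mul(-3, -12, Add(2, -12)), -132), -107) = Mul(Add(Mul(-3, -12, -10), -132), -107) = Mul(Add(-360, -132), -107) = Mul(-492, -107) = 52644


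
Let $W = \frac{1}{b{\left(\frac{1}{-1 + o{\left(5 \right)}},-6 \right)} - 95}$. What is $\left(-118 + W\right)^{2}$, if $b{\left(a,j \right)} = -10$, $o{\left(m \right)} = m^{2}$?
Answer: $\frac{153536881}{11025} \approx 13926.0$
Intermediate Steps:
$W = - \frac{1}{105}$ ($W = \frac{1}{-10 - 95} = \frac{1}{-105} = - \frac{1}{105} \approx -0.0095238$)
$\left(-118 + W\right)^{2} = \left(-118 - \frac{1}{105}\right)^{2} = \left(- \frac{12391}{105}\right)^{2} = \frac{153536881}{11025}$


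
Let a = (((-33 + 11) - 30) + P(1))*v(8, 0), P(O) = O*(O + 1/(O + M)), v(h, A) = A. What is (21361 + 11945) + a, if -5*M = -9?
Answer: 33306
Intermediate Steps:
M = 9/5 (M = -⅕*(-9) = 9/5 ≈ 1.8000)
P(O) = O*(O + 1/(9/5 + O)) (P(O) = O*(O + 1/(O + 9/5)) = O*(O + 1/(9/5 + O)))
a = 0 (a = (((-33 + 11) - 30) + 1*(5 + 5*1² + 9*1)/(9 + 5*1))*0 = ((-22 - 30) + 1*(5 + 5*1 + 9)/(9 + 5))*0 = (-52 + 1*(5 + 5 + 9)/14)*0 = (-52 + 1*(1/14)*19)*0 = (-52 + 19/14)*0 = -709/14*0 = 0)
(21361 + 11945) + a = (21361 + 11945) + 0 = 33306 + 0 = 33306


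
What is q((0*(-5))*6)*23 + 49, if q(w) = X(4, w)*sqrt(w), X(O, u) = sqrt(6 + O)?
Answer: 49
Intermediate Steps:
q(w) = sqrt(10)*sqrt(w) (q(w) = sqrt(6 + 4)*sqrt(w) = sqrt(10)*sqrt(w))
q((0*(-5))*6)*23 + 49 = (sqrt(10)*sqrt((0*(-5))*6))*23 + 49 = (sqrt(10)*sqrt(0*6))*23 + 49 = (sqrt(10)*sqrt(0))*23 + 49 = (sqrt(10)*0)*23 + 49 = 0*23 + 49 = 0 + 49 = 49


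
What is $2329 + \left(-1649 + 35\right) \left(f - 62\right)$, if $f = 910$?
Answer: $-1366343$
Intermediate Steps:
$2329 + \left(-1649 + 35\right) \left(f - 62\right) = 2329 + \left(-1649 + 35\right) \left(910 - 62\right) = 2329 - 1368672 = -1366343$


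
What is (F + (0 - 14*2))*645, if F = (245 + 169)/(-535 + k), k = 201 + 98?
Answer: -2264595/118 ≈ -19191.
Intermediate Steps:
k = 299
F = -207/118 (F = (245 + 169)/(-535 + 299) = 414/(-236) = 414*(-1/236) = -207/118 ≈ -1.7542)
(F + (0 - 14*2))*645 = (-207/118 + (0 - 14*2))*645 = (-207/118 + (0 - 28))*645 = (-207/118 - 28)*645 = -3511/118*645 = -2264595/118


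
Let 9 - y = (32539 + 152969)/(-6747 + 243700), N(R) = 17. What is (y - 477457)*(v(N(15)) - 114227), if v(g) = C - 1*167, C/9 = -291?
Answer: 13238022537862876/236953 ≈ 5.5868e+10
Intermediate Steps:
C = -2619 (C = 9*(-291) = -2619)
y = 1947069/236953 (y = 9 - (32539 + 152969)/(-6747 + 243700) = 9 - 185508/236953 = 1947069/236953 ≈ 8.2171)
v(g) = -2786 (v(g) = -2619 - 1*167 = -2619 - 167 = -2786)
(y - 477457)*(v(N(15)) - 114227) = (1947069/236953 - 477457)*(-2786 - 114227) = -113132921452/236953*(-117013) = 13238022537862876/236953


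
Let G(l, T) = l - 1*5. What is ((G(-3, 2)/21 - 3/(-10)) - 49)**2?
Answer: 106234249/44100 ≈ 2408.9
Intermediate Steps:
G(l, T) = -5 + l (G(l, T) = l - 5 = -5 + l)
((G(-3, 2)/21 - 3/(-10)) - 49)**2 = (((-5 - 3)/21 - 3/(-10)) - 49)**2 = ((-8*1/21 - 3*(-1/10)) - 49)**2 = ((-8/21 + 3/10) - 49)**2 = (-17/210 - 49)**2 = (-10307/210)**2 = 106234249/44100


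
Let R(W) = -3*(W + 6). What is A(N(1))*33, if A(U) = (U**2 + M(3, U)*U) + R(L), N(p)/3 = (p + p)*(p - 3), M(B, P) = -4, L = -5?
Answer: 6237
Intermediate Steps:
R(W) = -18 - 3*W (R(W) = -3*(6 + W) = -18 - 3*W)
N(p) = 6*p*(-3 + p) (N(p) = 3*((p + p)*(p - 3)) = 3*((2*p)*(-3 + p)) = 3*(2*p*(-3 + p)) = 6*p*(-3 + p))
A(U) = -3 + U**2 - 4*U (A(U) = (U**2 - 4*U) + (-18 - 3*(-5)) = (U**2 - 4*U) + (-18 + 15) = (U**2 - 4*U) - 3 = -3 + U**2 - 4*U)
A(N(1))*33 = (-3 + (6*1*(-3 + 1))**2 - 24*(-3 + 1))*33 = (-3 + (6*1*(-2))**2 - 24*(-2))*33 = (-3 + (-12)**2 - 4*(-12))*33 = (-3 + 144 + 48)*33 = 189*33 = 6237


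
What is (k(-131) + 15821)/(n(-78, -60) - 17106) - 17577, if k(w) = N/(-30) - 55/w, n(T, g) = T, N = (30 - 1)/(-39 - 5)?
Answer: -52232040454279/2971457280 ≈ -17578.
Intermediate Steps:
N = -29/44 (N = 29/(-44) = 29*(-1/44) = -29/44 ≈ -0.65909)
k(w) = 29/1320 - 55/w (k(w) = -29/44/(-30) - 55/w = -29/44*(-1/30) - 55/w = 29/1320 - 55/w)
(k(-131) + 15821)/(n(-78, -60) - 17106) - 17577 = ((29/1320 - 55/(-131)) + 15821)/(-78 - 17106) - 17577 = ((29/1320 - 55*(-1/131)) + 15821)/(-17184) - 17577 = ((29/1320 + 55/131) + 15821)*(-1/17184) - 17577 = (76399/172920 + 15821)*(-1/17184) - 17577 = (2735843719/172920)*(-1/17184) - 17577 = -2735843719/2971457280 - 17577 = -52232040454279/2971457280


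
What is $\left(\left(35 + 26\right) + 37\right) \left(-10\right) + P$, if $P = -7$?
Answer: $-987$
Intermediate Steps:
$\left(\left(35 + 26\right) + 37\right) \left(-10\right) + P = \left(\left(35 + 26\right) + 37\right) \left(-10\right) - 7 = \left(61 + 37\right) \left(-10\right) - 7 = 98 \left(-10\right) - 7 = -980 - 7 = -987$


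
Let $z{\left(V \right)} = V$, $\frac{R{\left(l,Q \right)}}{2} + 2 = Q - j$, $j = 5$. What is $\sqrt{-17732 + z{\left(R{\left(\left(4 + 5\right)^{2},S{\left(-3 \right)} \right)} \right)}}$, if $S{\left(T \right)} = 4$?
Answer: $7 i \sqrt{362} \approx 133.18 i$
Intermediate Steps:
$R{\left(l,Q \right)} = -14 + 2 Q$ ($R{\left(l,Q \right)} = -4 + 2 \left(Q - 5\right) = -4 + 2 \left(-5 + Q\right) = -4 + \left(-10 + 2 Q\right) = -14 + 2 Q$)
$\sqrt{-17732 + z{\left(R{\left(\left(4 + 5\right)^{2},S{\left(-3 \right)} \right)} \right)}} = \sqrt{-17732 + \left(-14 + 2 \cdot 4\right)} = \sqrt{-17732 + \left(-14 + 8\right)} = \sqrt{-17732 - 6} = \sqrt{-17738} = 7 i \sqrt{362}$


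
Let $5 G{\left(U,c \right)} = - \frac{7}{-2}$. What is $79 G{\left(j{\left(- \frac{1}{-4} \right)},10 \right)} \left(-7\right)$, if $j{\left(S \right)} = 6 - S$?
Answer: $- \frac{3871}{10} \approx -387.1$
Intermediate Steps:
$G{\left(U,c \right)} = \frac{7}{10}$ ($G{\left(U,c \right)} = \frac{\left(-1\right) \frac{7}{-2}}{5} = \frac{\left(-1\right) 7 \left(- \frac{1}{2}\right)}{5} = \frac{\left(-1\right) \left(- \frac{7}{2}\right)}{5} = \frac{1}{5} \cdot \frac{7}{2} = \frac{7}{10}$)
$79 G{\left(j{\left(- \frac{1}{-4} \right)},10 \right)} \left(-7\right) = 79 \cdot \frac{7}{10} \left(-7\right) = \frac{553}{10} \left(-7\right) = - \frac{3871}{10}$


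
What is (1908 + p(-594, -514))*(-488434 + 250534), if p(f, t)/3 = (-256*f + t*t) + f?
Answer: -297114737400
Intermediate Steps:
p(f, t) = -765*f + 3*t² (p(f, t) = 3*((-256*f + t*t) + f) = 3*((-256*f + t²) + f) = 3*((t² - 256*f) + f) = 3*(t² - 255*f) = -765*f + 3*t²)
(1908 + p(-594, -514))*(-488434 + 250534) = (1908 + (-765*(-594) + 3*(-514)²))*(-488434 + 250534) = (1908 + (454410 + 3*264196))*(-237900) = (1908 + (454410 + 792588))*(-237900) = (1908 + 1246998)*(-237900) = 1248906*(-237900) = -297114737400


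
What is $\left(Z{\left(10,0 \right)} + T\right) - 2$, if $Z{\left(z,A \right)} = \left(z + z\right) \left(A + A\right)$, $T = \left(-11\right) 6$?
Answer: $-68$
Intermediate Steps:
$T = -66$
$Z{\left(z,A \right)} = 4 A z$ ($Z{\left(z,A \right)} = 2 z 2 A = 4 A z$)
$\left(Z{\left(10,0 \right)} + T\right) - 2 = \left(4 \cdot 0 \cdot 10 - 66\right) - 2 = \left(0 - 66\right) - 2 = -66 - 2 = -68$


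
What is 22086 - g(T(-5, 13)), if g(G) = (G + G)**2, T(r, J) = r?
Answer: 21986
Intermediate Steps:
g(G) = 4*G**2 (g(G) = (2*G)**2 = 4*G**2)
22086 - g(T(-5, 13)) = 22086 - 4*(-5)**2 = 22086 - 4*25 = 22086 - 1*100 = 22086 - 100 = 21986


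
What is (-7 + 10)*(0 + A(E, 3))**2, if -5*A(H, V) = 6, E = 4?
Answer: 108/25 ≈ 4.3200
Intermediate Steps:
A(H, V) = -6/5 (A(H, V) = -1/5*6 = -6/5)
(-7 + 10)*(0 + A(E, 3))**2 = (-7 + 10)*(0 - 6/5)**2 = 3*(-6/5)**2 = 3*(36/25) = 108/25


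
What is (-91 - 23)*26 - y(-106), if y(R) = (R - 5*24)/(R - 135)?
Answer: -714550/241 ≈ -2964.9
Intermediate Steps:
y(R) = (-120 + R)/(-135 + R) (y(R) = (R - 120)/(-135 + R) = (-120 + R)/(-135 + R))
(-91 - 23)*26 - y(-106) = (-91 - 23)*26 - (-120 - 106)/(-135 - 106) = -114*26 - (-226)/(-241) = -2964 - (-1)*(-226)/241 = -2964 - 1*226/241 = -2964 - 226/241 = -714550/241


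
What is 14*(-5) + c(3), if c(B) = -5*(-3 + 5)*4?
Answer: -110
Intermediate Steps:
c(B) = -40 (c(B) = -5*2*4 = -10*4 = -40)
14*(-5) + c(3) = 14*(-5) - 40 = -70 - 40 = -110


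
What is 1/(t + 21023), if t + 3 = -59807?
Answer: -1/38787 ≈ -2.5782e-5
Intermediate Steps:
t = -59810 (t = -3 - 59807 = -59810)
1/(t + 21023) = 1/(-59810 + 21023) = 1/(-38787) = -1/38787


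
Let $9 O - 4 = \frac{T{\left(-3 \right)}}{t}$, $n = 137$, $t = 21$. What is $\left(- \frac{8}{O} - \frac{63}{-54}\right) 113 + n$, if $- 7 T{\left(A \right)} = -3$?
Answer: $- \frac{2074223}{1182} \approx -1754.8$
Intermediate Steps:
$T{\left(A \right)} = \frac{3}{7}$ ($T{\left(A \right)} = \left(- \frac{1}{7}\right) \left(-3\right) = \frac{3}{7}$)
$O = \frac{197}{441}$ ($O = \frac{4}{9} + \frac{\frac{3}{7} \cdot \frac{1}{21}}{9} = \frac{4}{9} + \frac{1}{9} \cdot \frac{1}{49} = \frac{4}{9} + \frac{1}{441} = \frac{197}{441} \approx 0.44671$)
$\left(- \frac{8}{O} - \frac{63}{-54}\right) 113 + n = \left(- \frac{8}{\frac{197}{441}} - \frac{63}{-54}\right) 113 + 137 = \left(\left(-8\right) \frac{441}{197} - - \frac{7}{6}\right) 113 + 137 = \left(- \frac{3528}{197} + \frac{7}{6}\right) 113 + 137 = \left(- \frac{19789}{1182}\right) 113 + 137 = - \frac{2236157}{1182} + 137 = - \frac{2074223}{1182}$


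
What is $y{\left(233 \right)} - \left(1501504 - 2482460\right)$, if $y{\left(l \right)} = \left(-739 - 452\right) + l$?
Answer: $979998$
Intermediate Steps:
$y{\left(l \right)} = -1191 + l$
$y{\left(233 \right)} - \left(1501504 - 2482460\right) = \left(-1191 + 233\right) - \left(1501504 - 2482460\right) = -958 - \left(1501504 - 2482460\right) = -958 - -980956 = -958 + 980956 = 979998$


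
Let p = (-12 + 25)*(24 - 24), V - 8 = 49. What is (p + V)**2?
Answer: 3249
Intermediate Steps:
V = 57 (V = 8 + 49 = 57)
p = 0 (p = 13*0 = 0)
(p + V)**2 = (0 + 57)**2 = 57**2 = 3249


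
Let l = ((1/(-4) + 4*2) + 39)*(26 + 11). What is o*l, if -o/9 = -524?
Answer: 8157501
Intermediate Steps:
l = 6919/4 (l = ((-¼ + 8) + 39)*37 = (31/4 + 39)*37 = (187/4)*37 = 6919/4 ≈ 1729.8)
o = 4716 (o = -9*(-524) = 4716)
o*l = 4716*(6919/4) = 8157501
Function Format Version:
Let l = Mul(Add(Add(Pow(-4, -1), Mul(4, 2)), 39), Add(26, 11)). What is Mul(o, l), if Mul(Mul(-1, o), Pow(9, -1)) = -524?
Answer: 8157501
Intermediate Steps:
l = Rational(6919, 4) (l = Mul(Add(Add(Rational(-1, 4), 8), 39), 37) = Mul(Add(Rational(31, 4), 39), 37) = Mul(Rational(187, 4), 37) = Rational(6919, 4) ≈ 1729.8)
o = 4716 (o = Mul(-9, -524) = 4716)
Mul(o, l) = Mul(4716, Rational(6919, 4)) = 8157501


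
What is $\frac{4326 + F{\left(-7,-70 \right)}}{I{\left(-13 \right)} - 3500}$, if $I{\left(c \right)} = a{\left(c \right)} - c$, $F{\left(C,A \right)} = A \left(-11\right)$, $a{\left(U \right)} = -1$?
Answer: $- \frac{637}{436} \approx -1.461$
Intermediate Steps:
$F{\left(C,A \right)} = - 11 A$
$I{\left(c \right)} = -1 - c$
$\frac{4326 + F{\left(-7,-70 \right)}}{I{\left(-13 \right)} - 3500} = \frac{4326 - -770}{\left(-1 - -13\right) - 3500} = \frac{4326 + 770}{\left(-1 + 13\right) - 3500} = \frac{5096}{12 - 3500} = \frac{5096}{-3488} = 5096 \left(- \frac{1}{3488}\right) = - \frac{637}{436}$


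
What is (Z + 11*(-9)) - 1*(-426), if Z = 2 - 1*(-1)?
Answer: 330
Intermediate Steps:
Z = 3 (Z = 2 + 1 = 3)
(Z + 11*(-9)) - 1*(-426) = (3 + 11*(-9)) - 1*(-426) = (3 - 99) + 426 = -96 + 426 = 330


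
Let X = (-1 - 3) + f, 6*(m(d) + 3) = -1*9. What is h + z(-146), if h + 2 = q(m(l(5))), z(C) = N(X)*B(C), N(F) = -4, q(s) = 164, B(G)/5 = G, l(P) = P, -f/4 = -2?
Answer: 3082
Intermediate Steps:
f = 8 (f = -4*(-2) = 8)
B(G) = 5*G
m(d) = -9/2 (m(d) = -3 + (-1*9)/6 = -3 + (⅙)*(-9) = -3 - 3/2 = -9/2)
X = 4 (X = (-1 - 3) + 8 = -4 + 8 = 4)
z(C) = -20*C
h = 162 (h = -2 + 164 = 162)
h + z(-146) = 162 - 20*(-146) = 162 + 2920 = 3082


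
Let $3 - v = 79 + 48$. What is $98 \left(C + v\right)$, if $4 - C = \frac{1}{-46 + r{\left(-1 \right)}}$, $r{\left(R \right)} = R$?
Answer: $- \frac{552622}{47} \approx -11758.0$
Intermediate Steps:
$v = -124$ ($v = 3 - \left(79 + 48\right) = 3 - 127 = -124$)
$C = \frac{189}{47}$ ($C = 4 - \frac{1}{-46 - 1} = 4 - \frac{1}{-47} = 4 - - \frac{1}{47} = 4 + \frac{1}{47} = \frac{189}{47} \approx 4.0213$)
$98 \left(C + v\right) = 98 \left(\frac{189}{47} - 124\right) = 98 \left(- \frac{5639}{47}\right) = - \frac{552622}{47}$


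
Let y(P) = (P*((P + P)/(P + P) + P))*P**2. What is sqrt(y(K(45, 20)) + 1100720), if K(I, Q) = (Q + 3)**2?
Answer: sqrt(78460121890) ≈ 2.8011e+5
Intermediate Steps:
K(I, Q) = (3 + Q)**2
y(P) = P**3*(1 + P) (y(P) = (P*((2*P)/((2*P)) + P))*P**2 = (P*((2*P)*(1/(2*P)) + P))*P**2 = (P*(1 + P))*P**2 = P**3*(1 + P))
sqrt(y(K(45, 20)) + 1100720) = sqrt(((3 + 20)**2)**3*(1 + (3 + 20)**2) + 1100720) = sqrt((23**2)**3*(1 + 23**2) + 1100720) = sqrt(529**3*(1 + 529) + 1100720) = sqrt(148035889*530 + 1100720) = sqrt(78459021170 + 1100720) = sqrt(78460121890)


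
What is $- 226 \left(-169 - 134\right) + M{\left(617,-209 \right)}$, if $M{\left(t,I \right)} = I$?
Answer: $68269$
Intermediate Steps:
$- 226 \left(-169 - 134\right) + M{\left(617,-209 \right)} = - 226 \left(-169 - 134\right) - 209 = \left(-226\right) \left(-303\right) - 209 = 68478 - 209 = 68269$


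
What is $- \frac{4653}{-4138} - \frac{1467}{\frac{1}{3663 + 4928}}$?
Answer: $- \frac{52151196933}{4138} \approx -1.2603 \cdot 10^{7}$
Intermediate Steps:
$- \frac{4653}{-4138} - \frac{1467}{\frac{1}{3663 + 4928}} = \left(-4653\right) \left(- \frac{1}{4138}\right) - \frac{1467}{\frac{1}{8591}} = \frac{4653}{4138} - 1467 \frac{1}{\frac{1}{8591}} = \frac{4653}{4138} - 12602997 = - \frac{52151196933}{4138}$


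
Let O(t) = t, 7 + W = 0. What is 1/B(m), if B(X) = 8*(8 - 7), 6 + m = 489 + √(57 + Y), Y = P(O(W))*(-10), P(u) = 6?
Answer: ⅛ ≈ 0.12500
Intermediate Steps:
W = -7 (W = -7 + 0 = -7)
Y = -60 (Y = 6*(-10) = -60)
m = 483 + I*√3 (m = -6 + (489 + √(57 - 60)) = -6 + (489 + √(-3)) = -6 + (489 + I*√3) = 483 + I*√3 ≈ 483.0 + 1.732*I)
B(X) = 8 (B(X) = 8*1 = 8)
1/B(m) = 1/8 = ⅛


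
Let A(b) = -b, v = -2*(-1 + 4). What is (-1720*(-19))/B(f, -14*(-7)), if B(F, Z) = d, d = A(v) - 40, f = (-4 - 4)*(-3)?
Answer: -16340/17 ≈ -961.18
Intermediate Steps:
f = 24 (f = -8*(-3) = 24)
v = -6 (v = -2*3 = -6)
d = -34 (d = -1*(-6) - 40 = 6 - 40 = -34)
B(F, Z) = -34
(-1720*(-19))/B(f, -14*(-7)) = -1720*(-19)/(-34) = 32680*(-1/34) = -16340/17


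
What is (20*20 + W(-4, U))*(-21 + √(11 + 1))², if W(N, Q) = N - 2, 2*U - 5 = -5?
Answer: 178482 - 33096*√3 ≈ 1.2116e+5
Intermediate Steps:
U = 0 (U = 5/2 + (½)*(-5) = 5/2 - 5/2 = 0)
W(N, Q) = -2 + N
(20*20 + W(-4, U))*(-21 + √(11 + 1))² = (20*20 + (-2 - 4))*(-21 + √(11 + 1))² = (400 - 6)*(-21 + √12)² = 394*(-21 + 2*√3)²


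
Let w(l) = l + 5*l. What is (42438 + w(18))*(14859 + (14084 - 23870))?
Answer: 215835858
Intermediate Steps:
w(l) = 6*l
(42438 + w(18))*(14859 + (14084 - 23870)) = (42438 + 6*18)*(14859 + (14084 - 23870)) = (42438 + 108)*(14859 - 9786) = 42546*5073 = 215835858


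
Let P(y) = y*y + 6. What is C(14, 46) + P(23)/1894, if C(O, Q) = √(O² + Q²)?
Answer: 535/1894 + 34*√2 ≈ 48.366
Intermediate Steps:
P(y) = 6 + y² (P(y) = y² + 6 = 6 + y²)
C(14, 46) + P(23)/1894 = √(14² + 46²) + (6 + 23²)/1894 = √(196 + 2116) + (6 + 529)*(1/1894) = √2312 + 535*(1/1894) = 34*√2 + 535/1894 = 535/1894 + 34*√2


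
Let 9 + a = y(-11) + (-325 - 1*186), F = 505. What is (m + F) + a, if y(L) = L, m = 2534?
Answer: 2508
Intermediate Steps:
a = -531 (a = -9 + (-11 + (-325 - 1*186)) = -9 + (-11 + (-325 - 186)) = -9 + (-11 - 511) = -9 - 522 = -531)
(m + F) + a = (2534 + 505) - 531 = 3039 - 531 = 2508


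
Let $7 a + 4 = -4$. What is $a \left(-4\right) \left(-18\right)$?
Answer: $- \frac{576}{7} \approx -82.286$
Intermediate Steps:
$a = - \frac{8}{7}$ ($a = - \frac{4}{7} + \frac{1}{7} \left(-4\right) = - \frac{4}{7} - \frac{4}{7} = - \frac{8}{7} \approx -1.1429$)
$a \left(-4\right) \left(-18\right) = \left(- \frac{8}{7}\right) \left(-4\right) \left(-18\right) = \frac{32}{7} \left(-18\right) = - \frac{576}{7}$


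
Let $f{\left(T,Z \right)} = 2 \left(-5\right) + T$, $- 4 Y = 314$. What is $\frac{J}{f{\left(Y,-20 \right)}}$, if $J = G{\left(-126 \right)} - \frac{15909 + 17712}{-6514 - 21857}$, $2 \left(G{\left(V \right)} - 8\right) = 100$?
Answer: $- \frac{53306}{79709} \approx -0.66876$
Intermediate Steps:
$Y = - \frac{157}{2}$ ($Y = \left(- \frac{1}{4}\right) 314 = - \frac{157}{2} \approx -78.5$)
$G{\left(V \right)} = 58$ ($G{\left(V \right)} = 8 + \frac{1}{2} \cdot 100 = 8 + 50 = 58$)
$f{\left(T,Z \right)} = -10 + T$
$J = \frac{79959}{1351}$ ($J = 58 - \frac{15909 + 17712}{-6514 - 21857} = 58 - \frac{33621}{-28371} = 58 - 33621 \left(- \frac{1}{28371}\right) = 58 - - \frac{1601}{1351} = 58 + \frac{1601}{1351} = \frac{79959}{1351} \approx 59.185$)
$\frac{J}{f{\left(Y,-20 \right)}} = \frac{79959}{1351 \left(-10 - \frac{157}{2}\right)} = \frac{79959}{1351 \left(- \frac{177}{2}\right)} = \frac{79959}{1351} \left(- \frac{2}{177}\right) = - \frac{53306}{79709}$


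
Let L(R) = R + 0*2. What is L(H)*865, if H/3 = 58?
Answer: 150510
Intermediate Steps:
H = 174 (H = 3*58 = 174)
L(R) = R (L(R) = R + 0 = R)
L(H)*865 = 174*865 = 150510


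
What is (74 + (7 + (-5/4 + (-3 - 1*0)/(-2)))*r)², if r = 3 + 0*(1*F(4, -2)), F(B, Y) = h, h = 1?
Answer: 146689/16 ≈ 9168.1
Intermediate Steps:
F(B, Y) = 1
r = 3 (r = 3 + 0*(1*1) = 3 + 0*1 = 3 + 0 = 3)
(74 + (7 + (-5/4 + (-3 - 1*0)/(-2)))*r)² = (74 + (7 + (-5/4 + (-3 - 1*0)/(-2)))*3)² = (74 + (7 + (-5*¼ + (-3 + 0)*(-½)))*3)² = (74 + (7 + (-5/4 - 3*(-½)))*3)² = (74 + (7 + (-5/4 + 3/2))*3)² = (74 + (7 + ¼)*3)² = (74 + (29/4)*3)² = (74 + 87/4)² = (383/4)² = 146689/16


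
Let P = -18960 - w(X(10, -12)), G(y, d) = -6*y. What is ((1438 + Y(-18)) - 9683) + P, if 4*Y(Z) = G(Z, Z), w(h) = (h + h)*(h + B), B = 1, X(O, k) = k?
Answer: -27442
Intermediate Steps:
w(h) = 2*h*(1 + h) (w(h) = (h + h)*(h + 1) = (2*h)*(1 + h) = 2*h*(1 + h))
Y(Z) = -3*Z/2 (Y(Z) = (-6*Z)/4 = -3*Z/2)
P = -19224 (P = -18960 - 2*(-12)*(1 - 12) = -18960 - 2*(-12)*(-11) = -18960 - 1*264 = -18960 - 264 = -19224)
((1438 + Y(-18)) - 9683) + P = ((1438 - 3/2*(-18)) - 9683) - 19224 = ((1438 + 27) - 9683) - 19224 = (1465 - 9683) - 19224 = -8218 - 19224 = -27442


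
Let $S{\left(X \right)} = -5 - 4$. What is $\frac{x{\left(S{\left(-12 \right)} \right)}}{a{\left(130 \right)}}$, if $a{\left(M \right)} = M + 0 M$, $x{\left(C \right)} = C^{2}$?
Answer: $\frac{81}{130} \approx 0.62308$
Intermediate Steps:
$S{\left(X \right)} = -9$
$a{\left(M \right)} = M$ ($a{\left(M \right)} = M + 0 = M$)
$\frac{x{\left(S{\left(-12 \right)} \right)}}{a{\left(130 \right)}} = \frac{\left(-9\right)^{2}}{130} = 81 \cdot \frac{1}{130} = \frac{81}{130}$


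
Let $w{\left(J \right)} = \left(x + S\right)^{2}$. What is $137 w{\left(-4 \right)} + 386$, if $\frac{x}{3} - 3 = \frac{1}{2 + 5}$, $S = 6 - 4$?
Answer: $\frac{895714}{49} \approx 18280.0$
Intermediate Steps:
$S = 2$
$x = \frac{66}{7}$ ($x = 9 + \frac{3}{2 + 5} = 9 + \frac{3}{7} = \frac{66}{7} \approx 9.4286$)
$w{\left(J \right)} = \frac{6400}{49}$ ($w{\left(J \right)} = \left(\frac{66}{7} + 2\right)^{2} = \left(\frac{80}{7}\right)^{2} = \frac{6400}{49}$)
$137 w{\left(-4 \right)} + 386 = 137 \cdot \frac{6400}{49} + 386 = \frac{876800}{49} + 386 = \frac{895714}{49}$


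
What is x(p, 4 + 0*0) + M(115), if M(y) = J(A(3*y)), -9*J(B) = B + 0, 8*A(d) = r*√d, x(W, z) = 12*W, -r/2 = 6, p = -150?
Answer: -1800 + √345/6 ≈ -1796.9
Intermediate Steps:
r = -12 (r = -2*6 = -12)
A(d) = -3*√d/2 (A(d) = (-12*√d)/8 = -3*√d/2)
J(B) = -B/9 (J(B) = -(B + 0)/9 = -B/9)
M(y) = √3*√y/6 (M(y) = -(-1)*√(3*y)/6 = -(-1)*√3*√y/6 = √3*√y/6)
x(p, 4 + 0*0) + M(115) = 12*(-150) + √3*√115/6 = -1800 + √345/6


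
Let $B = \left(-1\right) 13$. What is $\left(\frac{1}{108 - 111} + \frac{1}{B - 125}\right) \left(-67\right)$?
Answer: $\frac{3149}{138} \approx 22.819$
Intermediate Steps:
$B = -13$
$\left(\frac{1}{108 - 111} + \frac{1}{B - 125}\right) \left(-67\right) = \left(\frac{1}{108 - 111} + \frac{1}{-13 - 125}\right) \left(-67\right) = \left(\frac{1}{-3} + \frac{1}{-138}\right) \left(-67\right) = \left(- \frac{1}{3} - \frac{1}{138}\right) \left(-67\right) = \left(- \frac{47}{138}\right) \left(-67\right) = \frac{3149}{138}$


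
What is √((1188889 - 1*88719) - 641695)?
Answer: 5*√18339 ≈ 677.11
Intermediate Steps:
√((1188889 - 1*88719) - 641695) = √((1188889 - 88719) - 641695) = √(1100170 - 641695) = √458475 = 5*√18339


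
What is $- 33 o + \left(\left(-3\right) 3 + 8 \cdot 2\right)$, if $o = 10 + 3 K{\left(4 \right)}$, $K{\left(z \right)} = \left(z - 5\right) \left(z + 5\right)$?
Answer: $568$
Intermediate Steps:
$K{\left(z \right)} = \left(-5 + z\right) \left(5 + z\right)$
$o = -17$ ($o = 10 + 3 \left(-25 + 4^{2}\right) = 10 + 3 \left(-25 + 16\right) = 10 + 3 \left(-9\right) = 10 - 27 = -17$)
$- 33 o + \left(\left(-3\right) 3 + 8 \cdot 2\right) = \left(-33\right) \left(-17\right) + \left(\left(-3\right) 3 + 8 \cdot 2\right) = 561 + \left(-9 + 16\right) = 561 + 7 = 568$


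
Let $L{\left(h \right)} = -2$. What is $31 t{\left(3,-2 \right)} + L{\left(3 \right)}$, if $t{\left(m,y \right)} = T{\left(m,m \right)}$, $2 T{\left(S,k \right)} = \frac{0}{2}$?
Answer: $-2$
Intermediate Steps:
$T{\left(S,k \right)} = 0$ ($T{\left(S,k \right)} = \frac{0 \cdot \frac{1}{2}}{2} = \frac{1}{2} \cdot 0 = 0$)
$t{\left(m,y \right)} = 0$
$31 t{\left(3,-2 \right)} + L{\left(3 \right)} = 31 \cdot 0 - 2 = 0 - 2 = -2$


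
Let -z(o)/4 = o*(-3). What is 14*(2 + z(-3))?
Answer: -476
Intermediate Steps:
z(o) = 12*o (z(o) = -4*o*(-3) = -(-12)*o = 12*o)
14*(2 + z(-3)) = 14*(2 + 12*(-3)) = 14*(2 - 36) = 14*(-34) = -476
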